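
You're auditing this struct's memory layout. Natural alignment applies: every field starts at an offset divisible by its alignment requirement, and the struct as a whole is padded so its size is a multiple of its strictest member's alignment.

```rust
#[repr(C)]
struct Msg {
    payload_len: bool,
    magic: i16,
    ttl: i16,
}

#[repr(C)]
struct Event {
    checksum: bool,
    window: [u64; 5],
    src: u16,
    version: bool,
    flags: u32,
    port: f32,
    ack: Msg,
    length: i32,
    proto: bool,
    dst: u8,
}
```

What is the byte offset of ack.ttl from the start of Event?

Msg: @0: payload_len [1B, align 1] → 1; +1 pad (align 2); @2: magic [2B, align 2] → 4; @4: ttl [2B, align 2] → 6; size 6, align 2
@0: checksum [1B, align 1] → 1
+7 pad (align 8)
@8: window [40B, align 8] → 48
@48: src [2B, align 2] → 50
@50: version [1B, align 1] → 51
+1 pad (align 4)
@52: flags [4B, align 4] → 56
@56: port [4B, align 4] → 60
@60: ack [6B, align 2] → 66
within Msg: ttl at 4
60 + 4 = 64

64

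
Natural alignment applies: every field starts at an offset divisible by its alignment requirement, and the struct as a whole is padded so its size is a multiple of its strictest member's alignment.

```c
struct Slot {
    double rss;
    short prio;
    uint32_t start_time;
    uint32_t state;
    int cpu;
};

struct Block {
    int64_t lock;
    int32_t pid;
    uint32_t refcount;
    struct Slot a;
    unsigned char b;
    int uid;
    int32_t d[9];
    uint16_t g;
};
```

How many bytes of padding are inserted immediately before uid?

3

Slot: @0: rss [8B, align 8] → 8; @8: prio [2B, align 2] → 10; +2 pad (align 4); @12: start_time [4B, align 4] → 16; @16: state [4B, align 4] → 20; @20: cpu [4B, align 4] → 24; size 24, align 8
@0: lock [8B, align 8] → 8
@8: pid [4B, align 4] → 12
@12: refcount [4B, align 4] → 16
@16: a [24B, align 8] → 40
@40: b [1B, align 1] → 41
+3 pad (align 4)
@44: uid [4B, align 4] → 48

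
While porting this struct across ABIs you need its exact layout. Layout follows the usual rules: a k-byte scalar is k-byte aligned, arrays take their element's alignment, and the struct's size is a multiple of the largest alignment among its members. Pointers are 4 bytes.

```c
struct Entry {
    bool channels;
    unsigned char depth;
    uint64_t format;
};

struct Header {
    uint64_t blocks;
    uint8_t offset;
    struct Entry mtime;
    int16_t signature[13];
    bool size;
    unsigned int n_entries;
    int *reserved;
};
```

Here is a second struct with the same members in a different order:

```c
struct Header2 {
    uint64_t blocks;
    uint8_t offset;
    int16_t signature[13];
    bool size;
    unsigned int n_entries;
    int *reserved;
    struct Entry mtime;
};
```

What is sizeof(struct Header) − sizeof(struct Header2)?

Entry: channels at 0 (size 1, align 1) → ends 1; depth at 1 (size 1, align 1) → ends 2; pad 6 to align 8 for format; format at 8 (size 8, align 8) → ends 16; total 16 bytes, alignment 8
blocks at 0 (size 8, align 8) → ends 8
offset at 8 (size 1, align 1) → ends 9
pad 7 to align 8 for mtime
mtime at 16 (size 16, align 8) → ends 32
signature at 32 (size 26, align 2) → ends 58
size at 58 (size 1, align 1) → ends 59
pad 1 to align 4 for n_entries
n_entries at 60 (size 4, align 4) → ends 64
reserved at 64 (size 4, align 4) → ends 68
tail pad 4 to reach multiple of 8
total 72 bytes, alignment 8
— Header2 —
blocks at 0 (size 8, align 8) → ends 8
offset at 8 (size 1, align 1) → ends 9
pad 1 to align 2 for signature
signature at 10 (size 26, align 2) → ends 36
size at 36 (size 1, align 1) → ends 37
pad 3 to align 4 for n_entries
n_entries at 40 (size 4, align 4) → ends 44
reserved at 44 (size 4, align 4) → ends 48
mtime at 48 (size 16, align 8) → ends 64
total 64 bytes, alignment 8
72 − 64 = 8

8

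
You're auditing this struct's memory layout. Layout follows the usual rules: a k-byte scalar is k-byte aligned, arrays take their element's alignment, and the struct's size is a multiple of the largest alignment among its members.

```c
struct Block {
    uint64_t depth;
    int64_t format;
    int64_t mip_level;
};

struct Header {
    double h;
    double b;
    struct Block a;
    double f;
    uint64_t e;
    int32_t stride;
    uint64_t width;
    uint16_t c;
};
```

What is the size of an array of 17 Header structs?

Block: 0..8  depth  (8B, 8-aligned); 8..16  format  (8B, 8-aligned); 16..24  mip_level  (8B, 8-aligned); sizeof = 24, alignof = 8
0..8  h  (8B, 8-aligned)
8..16  b  (8B, 8-aligned)
16..40  a  (24B, 8-aligned)
40..48  f  (8B, 8-aligned)
48..56  e  (8B, 8-aligned)
56..60  stride  (4B, 4-aligned)
60..64  -- padding (4B)
64..72  width  (8B, 8-aligned)
72..74  c  (2B, 2-aligned)
74..80  -- tail padding (6B)
sizeof = 80, alignof = 8
array of 17: 17 × 80 = 1360

1360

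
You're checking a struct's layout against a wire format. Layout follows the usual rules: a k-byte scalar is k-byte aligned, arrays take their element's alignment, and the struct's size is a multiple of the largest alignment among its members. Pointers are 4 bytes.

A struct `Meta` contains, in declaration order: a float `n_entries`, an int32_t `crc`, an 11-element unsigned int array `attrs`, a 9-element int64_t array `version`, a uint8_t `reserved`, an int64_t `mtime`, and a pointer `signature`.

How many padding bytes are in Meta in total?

@0: n_entries [4B, align 4] → 4
@4: crc [4B, align 4] → 8
@8: attrs [44B, align 4] → 52
+4 pad (align 8)
@56: version [72B, align 8] → 128
@128: reserved [1B, align 1] → 129
+7 pad (align 8)
@136: mtime [8B, align 8] → 144
@144: signature [4B, align 4] → 148
+4 tail pad (align 8)
size 152, align 8
data bytes 137, size 152 → padding 15

15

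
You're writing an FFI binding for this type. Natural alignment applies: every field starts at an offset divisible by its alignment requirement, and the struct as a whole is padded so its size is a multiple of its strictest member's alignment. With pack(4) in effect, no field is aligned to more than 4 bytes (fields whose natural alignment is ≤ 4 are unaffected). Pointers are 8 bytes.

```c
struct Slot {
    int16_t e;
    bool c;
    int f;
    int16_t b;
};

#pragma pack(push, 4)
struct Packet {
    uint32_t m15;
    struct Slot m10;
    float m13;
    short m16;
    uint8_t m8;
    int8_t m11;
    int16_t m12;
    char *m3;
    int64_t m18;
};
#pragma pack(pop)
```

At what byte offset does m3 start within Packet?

Slot: @0: e [2B, align 2] → 2; @2: c [1B, align 1] → 3; +1 pad (align 4); @4: f [4B, align 4] → 8; @8: b [2B, align 2] → 10; +2 tail pad (align 4); size 12, align 4
@0: m15 [4B, align 4] → 4
@4: m10 [12B, align 4] → 16
@16: m13 [4B, align 4] → 20
@20: m16 [2B, align 2] → 22
@22: m8 [1B, align 1] → 23
@23: m11 [1B, align 1] → 24
@24: m12 [2B, align 2] → 26
+2 pad (align 4)
@28: m3 [8B, align 4] → 36

28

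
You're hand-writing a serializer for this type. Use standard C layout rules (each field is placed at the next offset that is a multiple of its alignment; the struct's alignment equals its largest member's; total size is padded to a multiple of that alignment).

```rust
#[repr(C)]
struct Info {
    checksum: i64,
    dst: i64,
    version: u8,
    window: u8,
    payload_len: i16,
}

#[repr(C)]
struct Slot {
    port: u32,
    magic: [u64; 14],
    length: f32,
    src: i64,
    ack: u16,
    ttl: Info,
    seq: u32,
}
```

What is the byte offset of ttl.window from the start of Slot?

161

Info: checksum at 0 (size 8, align 8) → ends 8; dst at 8 (size 8, align 8) → ends 16; version at 16 (size 1, align 1) → ends 17; window at 17 (size 1, align 1) → ends 18; payload_len at 18 (size 2, align 2) → ends 20; tail pad 4 to reach multiple of 8; total 24 bytes, alignment 8
port at 0 (size 4, align 4) → ends 4
pad 4 to align 8 for magic
magic at 8 (size 112, align 8) → ends 120
length at 120 (size 4, align 4) → ends 124
pad 4 to align 8 for src
src at 128 (size 8, align 8) → ends 136
ack at 136 (size 2, align 2) → ends 138
pad 6 to align 8 for ttl
ttl at 144 (size 24, align 8) → ends 168
within Info: window at 17
144 + 17 = 161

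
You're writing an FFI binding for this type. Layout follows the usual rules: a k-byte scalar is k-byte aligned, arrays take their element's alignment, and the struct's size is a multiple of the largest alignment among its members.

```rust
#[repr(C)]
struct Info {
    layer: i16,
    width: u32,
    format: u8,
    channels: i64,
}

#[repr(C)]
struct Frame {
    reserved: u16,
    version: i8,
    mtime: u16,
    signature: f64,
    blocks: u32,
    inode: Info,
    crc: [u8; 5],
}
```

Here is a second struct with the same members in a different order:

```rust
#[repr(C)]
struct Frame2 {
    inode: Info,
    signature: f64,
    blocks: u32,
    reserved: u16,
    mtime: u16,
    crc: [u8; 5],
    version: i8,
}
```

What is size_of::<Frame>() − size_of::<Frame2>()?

8

Info: layer at 0 (size 2, align 2) → ends 2; pad 2 to align 4 for width; width at 4 (size 4, align 4) → ends 8; format at 8 (size 1, align 1) → ends 9; pad 7 to align 8 for channels; channels at 16 (size 8, align 8) → ends 24; total 24 bytes, alignment 8
reserved at 0 (size 2, align 2) → ends 2
version at 2 (size 1, align 1) → ends 3
pad 1 to align 2 for mtime
mtime at 4 (size 2, align 2) → ends 6
pad 2 to align 8 for signature
signature at 8 (size 8, align 8) → ends 16
blocks at 16 (size 4, align 4) → ends 20
pad 4 to align 8 for inode
inode at 24 (size 24, align 8) → ends 48
crc at 48 (size 5, align 1) → ends 53
tail pad 3 to reach multiple of 8
total 56 bytes, alignment 8
— Frame2 —
inode at 0 (size 24, align 8) → ends 24
signature at 24 (size 8, align 8) → ends 32
blocks at 32 (size 4, align 4) → ends 36
reserved at 36 (size 2, align 2) → ends 38
mtime at 38 (size 2, align 2) → ends 40
crc at 40 (size 5, align 1) → ends 45
version at 45 (size 1, align 1) → ends 46
tail pad 2 to reach multiple of 8
total 48 bytes, alignment 8
56 − 48 = 8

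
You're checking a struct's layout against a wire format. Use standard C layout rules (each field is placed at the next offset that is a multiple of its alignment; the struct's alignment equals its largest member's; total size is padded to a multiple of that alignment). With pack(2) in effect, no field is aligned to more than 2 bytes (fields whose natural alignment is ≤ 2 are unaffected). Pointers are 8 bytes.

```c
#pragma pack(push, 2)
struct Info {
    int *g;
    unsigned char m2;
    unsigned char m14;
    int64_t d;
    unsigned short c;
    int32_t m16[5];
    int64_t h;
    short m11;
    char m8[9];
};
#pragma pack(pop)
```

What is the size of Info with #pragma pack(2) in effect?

g at 0 (size 8, align 2) → ends 8
m2 at 8 (size 1, align 1) → ends 9
m14 at 9 (size 1, align 1) → ends 10
d at 10 (size 8, align 2) → ends 18
c at 18 (size 2, align 2) → ends 20
m16 at 20 (size 20, align 2) → ends 40
h at 40 (size 8, align 2) → ends 48
m11 at 48 (size 2, align 2) → ends 50
m8 at 50 (size 9, align 1) → ends 59
tail pad 1 to reach multiple of 2
total 60 bytes, alignment 2

60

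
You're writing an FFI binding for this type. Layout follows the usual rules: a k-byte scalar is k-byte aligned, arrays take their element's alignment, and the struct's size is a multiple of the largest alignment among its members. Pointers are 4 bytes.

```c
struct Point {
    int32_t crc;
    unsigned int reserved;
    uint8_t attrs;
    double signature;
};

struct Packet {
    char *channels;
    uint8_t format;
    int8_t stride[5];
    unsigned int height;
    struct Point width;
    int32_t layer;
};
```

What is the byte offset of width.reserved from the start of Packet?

Point: 0..4  crc  (4B, 4-aligned); 4..8  reserved  (4B, 4-aligned); 8..9  attrs  (1B, 1-aligned); 9..16  -- padding (7B); 16..24  signature  (8B, 8-aligned); sizeof = 24, alignof = 8
0..4  channels  (4B, 4-aligned)
4..5  format  (1B, 1-aligned)
5..10  stride  (5B, 1-aligned)
10..12  -- padding (2B)
12..16  height  (4B, 4-aligned)
16..40  width  (24B, 8-aligned)
within Point: reserved at 4
16 + 4 = 20

20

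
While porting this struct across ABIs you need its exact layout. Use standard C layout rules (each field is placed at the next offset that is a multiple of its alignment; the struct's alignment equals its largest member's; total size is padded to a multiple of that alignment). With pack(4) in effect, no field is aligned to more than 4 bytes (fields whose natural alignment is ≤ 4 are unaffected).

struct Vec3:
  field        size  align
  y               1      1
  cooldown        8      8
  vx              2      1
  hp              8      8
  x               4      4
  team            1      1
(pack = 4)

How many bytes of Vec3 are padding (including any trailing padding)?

8

@0: y [1B, align 1] → 1
+3 pad (align 4)
@4: cooldown [8B, align 4] → 12
@12: vx [2B, align 1] → 14
+2 pad (align 4)
@16: hp [8B, align 4] → 24
@24: x [4B, align 4] → 28
@28: team [1B, align 1] → 29
+3 tail pad (align 4)
size 32, align 4
data bytes 24, size 32 → padding 8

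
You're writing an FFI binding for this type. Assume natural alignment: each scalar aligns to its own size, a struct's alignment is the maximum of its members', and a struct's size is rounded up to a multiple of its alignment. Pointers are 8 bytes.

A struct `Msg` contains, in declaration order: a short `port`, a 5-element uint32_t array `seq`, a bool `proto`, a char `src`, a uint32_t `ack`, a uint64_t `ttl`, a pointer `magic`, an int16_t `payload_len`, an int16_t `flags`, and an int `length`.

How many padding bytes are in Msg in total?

4

0..2  port  (2B, 2-aligned)
2..4  -- padding (2B)
4..24  seq  (20B, 4-aligned)
24..25  proto  (1B, 1-aligned)
25..26  src  (1B, 1-aligned)
26..28  -- padding (2B)
28..32  ack  (4B, 4-aligned)
32..40  ttl  (8B, 8-aligned)
40..48  magic  (8B, 8-aligned)
48..50  payload_len  (2B, 2-aligned)
50..52  flags  (2B, 2-aligned)
52..56  length  (4B, 4-aligned)
sizeof = 56, alignof = 8
data bytes 52, size 56 → padding 4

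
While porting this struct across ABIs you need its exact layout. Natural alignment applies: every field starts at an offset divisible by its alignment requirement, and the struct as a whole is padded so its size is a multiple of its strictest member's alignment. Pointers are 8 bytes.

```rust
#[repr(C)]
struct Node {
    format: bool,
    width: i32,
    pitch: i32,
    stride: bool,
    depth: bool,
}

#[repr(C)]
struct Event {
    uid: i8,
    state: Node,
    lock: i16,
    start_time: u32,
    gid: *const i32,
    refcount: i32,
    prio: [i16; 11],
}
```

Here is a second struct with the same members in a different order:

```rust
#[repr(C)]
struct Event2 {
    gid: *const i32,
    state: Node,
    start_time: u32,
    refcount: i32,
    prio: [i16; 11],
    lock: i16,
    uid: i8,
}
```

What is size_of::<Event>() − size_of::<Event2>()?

8

Node: 0..1  format  (1B, 1-aligned); 1..4  -- padding (3B); 4..8  width  (4B, 4-aligned); 8..12  pitch  (4B, 4-aligned); 12..13  stride  (1B, 1-aligned); 13..14  depth  (1B, 1-aligned); 14..16  -- tail padding (2B); sizeof = 16, alignof = 4
0..1  uid  (1B, 1-aligned)
1..4  -- padding (3B)
4..20  state  (16B, 4-aligned)
20..22  lock  (2B, 2-aligned)
22..24  -- padding (2B)
24..28  start_time  (4B, 4-aligned)
28..32  -- padding (4B)
32..40  gid  (8B, 8-aligned)
40..44  refcount  (4B, 4-aligned)
44..66  prio  (22B, 2-aligned)
66..72  -- tail padding (6B)
sizeof = 72, alignof = 8
— Event2 —
0..8  gid  (8B, 8-aligned)
8..24  state  (16B, 4-aligned)
24..28  start_time  (4B, 4-aligned)
28..32  refcount  (4B, 4-aligned)
32..54  prio  (22B, 2-aligned)
54..56  lock  (2B, 2-aligned)
56..57  uid  (1B, 1-aligned)
57..64  -- tail padding (7B)
sizeof = 64, alignof = 8
72 − 64 = 8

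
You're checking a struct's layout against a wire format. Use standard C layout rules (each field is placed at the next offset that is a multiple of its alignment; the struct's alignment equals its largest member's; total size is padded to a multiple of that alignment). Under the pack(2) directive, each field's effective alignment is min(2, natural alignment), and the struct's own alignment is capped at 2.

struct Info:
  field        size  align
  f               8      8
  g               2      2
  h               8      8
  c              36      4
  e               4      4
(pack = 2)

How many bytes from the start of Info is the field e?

f at 0 (size 8, align 2) → ends 8
g at 8 (size 2, align 2) → ends 10
h at 10 (size 8, align 2) → ends 18
c at 18 (size 36, align 2) → ends 54
e at 54 (size 4, align 2) → ends 58

54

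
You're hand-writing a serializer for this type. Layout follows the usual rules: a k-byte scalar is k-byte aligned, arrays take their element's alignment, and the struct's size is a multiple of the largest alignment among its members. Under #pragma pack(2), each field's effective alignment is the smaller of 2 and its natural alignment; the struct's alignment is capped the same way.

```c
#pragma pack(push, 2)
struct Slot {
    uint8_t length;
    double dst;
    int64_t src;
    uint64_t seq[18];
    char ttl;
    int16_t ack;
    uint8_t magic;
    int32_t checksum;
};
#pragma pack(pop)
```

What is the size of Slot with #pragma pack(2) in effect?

0..1  length  (1B, 1-aligned)
1..2  -- padding (1B)
2..10  dst  (8B, 2-aligned)
10..18  src  (8B, 2-aligned)
18..162  seq  (144B, 2-aligned)
162..163  ttl  (1B, 1-aligned)
163..164  -- padding (1B)
164..166  ack  (2B, 2-aligned)
166..167  magic  (1B, 1-aligned)
167..168  -- padding (1B)
168..172  checksum  (4B, 2-aligned)
sizeof = 172, alignof = 2

172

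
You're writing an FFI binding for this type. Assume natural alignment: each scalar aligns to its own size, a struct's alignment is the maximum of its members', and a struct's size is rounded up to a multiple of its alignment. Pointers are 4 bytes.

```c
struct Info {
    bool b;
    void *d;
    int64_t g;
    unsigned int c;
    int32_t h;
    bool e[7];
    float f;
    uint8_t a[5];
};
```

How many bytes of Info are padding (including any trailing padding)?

11

0..1  b  (1B, 1-aligned)
1..4  -- padding (3B)
4..8  d  (4B, 4-aligned)
8..16  g  (8B, 8-aligned)
16..20  c  (4B, 4-aligned)
20..24  h  (4B, 4-aligned)
24..31  e  (7B, 1-aligned)
31..32  -- padding (1B)
32..36  f  (4B, 4-aligned)
36..41  a  (5B, 1-aligned)
41..48  -- tail padding (7B)
sizeof = 48, alignof = 8
data bytes 37, size 48 → padding 11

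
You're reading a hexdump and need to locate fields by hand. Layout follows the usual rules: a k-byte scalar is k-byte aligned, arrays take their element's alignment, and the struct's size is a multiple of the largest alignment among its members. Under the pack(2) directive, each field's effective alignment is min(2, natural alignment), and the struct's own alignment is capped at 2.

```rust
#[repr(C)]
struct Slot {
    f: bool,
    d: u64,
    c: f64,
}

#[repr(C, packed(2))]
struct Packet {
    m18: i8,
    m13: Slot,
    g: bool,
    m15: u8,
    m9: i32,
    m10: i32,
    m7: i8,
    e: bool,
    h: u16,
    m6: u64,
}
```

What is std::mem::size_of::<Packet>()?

48

Slot: @0: f [1B, align 1] → 1; +7 pad (align 8); @8: d [8B, align 8] → 16; @16: c [8B, align 8] → 24; size 24, align 8
@0: m18 [1B, align 1] → 1
+1 pad (align 2)
@2: m13 [24B, align 2] → 26
@26: g [1B, align 1] → 27
@27: m15 [1B, align 1] → 28
@28: m9 [4B, align 2] → 32
@32: m10 [4B, align 2] → 36
@36: m7 [1B, align 1] → 37
@37: e [1B, align 1] → 38
@38: h [2B, align 2] → 40
@40: m6 [8B, align 2] → 48
size 48, align 2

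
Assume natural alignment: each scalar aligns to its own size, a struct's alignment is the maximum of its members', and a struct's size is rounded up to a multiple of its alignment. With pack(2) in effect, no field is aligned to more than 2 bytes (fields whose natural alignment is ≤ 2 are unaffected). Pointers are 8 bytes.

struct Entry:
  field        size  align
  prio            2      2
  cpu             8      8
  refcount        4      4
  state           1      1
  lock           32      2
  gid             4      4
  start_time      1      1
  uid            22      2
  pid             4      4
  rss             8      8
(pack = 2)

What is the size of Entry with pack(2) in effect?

prio at 0 (size 2, align 2) → ends 2
cpu at 2 (size 8, align 2) → ends 10
refcount at 10 (size 4, align 2) → ends 14
state at 14 (size 1, align 1) → ends 15
pad 1 to align 2 for lock
lock at 16 (size 32, align 2) → ends 48
gid at 48 (size 4, align 2) → ends 52
start_time at 52 (size 1, align 1) → ends 53
pad 1 to align 2 for uid
uid at 54 (size 22, align 2) → ends 76
pid at 76 (size 4, align 2) → ends 80
rss at 80 (size 8, align 2) → ends 88
total 88 bytes, alignment 2

88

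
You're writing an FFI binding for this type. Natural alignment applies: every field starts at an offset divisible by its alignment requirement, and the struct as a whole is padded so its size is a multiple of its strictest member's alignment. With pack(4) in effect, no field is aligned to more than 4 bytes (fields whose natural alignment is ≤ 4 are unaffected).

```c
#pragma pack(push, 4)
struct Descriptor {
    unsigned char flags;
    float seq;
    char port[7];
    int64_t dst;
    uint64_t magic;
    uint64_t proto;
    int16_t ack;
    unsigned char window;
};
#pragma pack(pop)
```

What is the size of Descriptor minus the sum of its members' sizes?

@0: flags [1B, align 1] → 1
+3 pad (align 4)
@4: seq [4B, align 4] → 8
@8: port [7B, align 1] → 15
+1 pad (align 4)
@16: dst [8B, align 4] → 24
@24: magic [8B, align 4] → 32
@32: proto [8B, align 4] → 40
@40: ack [2B, align 2] → 42
@42: window [1B, align 1] → 43
+1 tail pad (align 4)
size 44, align 4
data bytes 39, size 44 → padding 5

5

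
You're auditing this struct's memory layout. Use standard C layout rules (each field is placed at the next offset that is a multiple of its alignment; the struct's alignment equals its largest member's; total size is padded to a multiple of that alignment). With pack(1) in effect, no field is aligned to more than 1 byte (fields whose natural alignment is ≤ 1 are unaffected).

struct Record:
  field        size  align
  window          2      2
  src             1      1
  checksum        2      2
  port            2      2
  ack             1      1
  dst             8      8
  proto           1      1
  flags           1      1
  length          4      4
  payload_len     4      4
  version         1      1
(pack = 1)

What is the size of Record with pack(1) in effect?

0..2  window  (2B, 1-aligned)
2..3  src  (1B, 1-aligned)
3..5  checksum  (2B, 1-aligned)
5..7  port  (2B, 1-aligned)
7..8  ack  (1B, 1-aligned)
8..16  dst  (8B, 1-aligned)
16..17  proto  (1B, 1-aligned)
17..18  flags  (1B, 1-aligned)
18..22  length  (4B, 1-aligned)
22..26  payload_len  (4B, 1-aligned)
26..27  version  (1B, 1-aligned)
sizeof = 27, alignof = 1

27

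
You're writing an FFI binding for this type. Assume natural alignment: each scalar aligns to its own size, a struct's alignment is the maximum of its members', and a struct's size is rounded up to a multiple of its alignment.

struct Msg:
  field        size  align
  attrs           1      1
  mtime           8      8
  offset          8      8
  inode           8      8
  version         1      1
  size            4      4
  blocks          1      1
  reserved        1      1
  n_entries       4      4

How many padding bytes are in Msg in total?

12

@0: attrs [1B, align 1] → 1
+7 pad (align 8)
@8: mtime [8B, align 8] → 16
@16: offset [8B, align 8] → 24
@24: inode [8B, align 8] → 32
@32: version [1B, align 1] → 33
+3 pad (align 4)
@36: size [4B, align 4] → 40
@40: blocks [1B, align 1] → 41
@41: reserved [1B, align 1] → 42
+2 pad (align 4)
@44: n_entries [4B, align 4] → 48
size 48, align 8
data bytes 36, size 48 → padding 12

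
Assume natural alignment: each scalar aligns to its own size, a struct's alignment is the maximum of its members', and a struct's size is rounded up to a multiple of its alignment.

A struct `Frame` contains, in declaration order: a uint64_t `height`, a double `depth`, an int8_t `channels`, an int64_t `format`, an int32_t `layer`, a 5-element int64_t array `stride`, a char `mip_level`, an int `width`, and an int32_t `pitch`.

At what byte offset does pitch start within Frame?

88

@0: height [8B, align 8] → 8
@8: depth [8B, align 8] → 16
@16: channels [1B, align 1] → 17
+7 pad (align 8)
@24: format [8B, align 8] → 32
@32: layer [4B, align 4] → 36
+4 pad (align 8)
@40: stride [40B, align 8] → 80
@80: mip_level [1B, align 1] → 81
+3 pad (align 4)
@84: width [4B, align 4] → 88
@88: pitch [4B, align 4] → 92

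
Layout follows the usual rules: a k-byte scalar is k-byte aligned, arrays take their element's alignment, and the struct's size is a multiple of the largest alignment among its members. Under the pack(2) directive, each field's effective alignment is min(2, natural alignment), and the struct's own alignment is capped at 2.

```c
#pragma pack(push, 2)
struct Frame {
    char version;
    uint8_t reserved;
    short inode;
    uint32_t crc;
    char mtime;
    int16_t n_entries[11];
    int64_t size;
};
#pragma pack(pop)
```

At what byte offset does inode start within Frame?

@0: version [1B, align 1] → 1
@1: reserved [1B, align 1] → 2
@2: inode [2B, align 2] → 4

2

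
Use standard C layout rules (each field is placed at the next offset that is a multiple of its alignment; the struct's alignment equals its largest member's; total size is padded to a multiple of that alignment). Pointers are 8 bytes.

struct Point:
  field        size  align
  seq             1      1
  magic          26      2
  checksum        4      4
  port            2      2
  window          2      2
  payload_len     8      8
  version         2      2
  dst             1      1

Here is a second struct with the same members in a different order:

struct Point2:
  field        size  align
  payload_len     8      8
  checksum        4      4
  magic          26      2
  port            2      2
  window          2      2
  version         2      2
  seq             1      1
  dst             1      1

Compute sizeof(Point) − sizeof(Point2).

8

0..1  seq  (1B, 1-aligned)
1..2  -- padding (1B)
2..28  magic  (26B, 2-aligned)
28..32  checksum  (4B, 4-aligned)
32..34  port  (2B, 2-aligned)
34..36  window  (2B, 2-aligned)
36..40  -- padding (4B)
40..48  payload_len  (8B, 8-aligned)
48..50  version  (2B, 2-aligned)
50..51  dst  (1B, 1-aligned)
51..56  -- tail padding (5B)
sizeof = 56, alignof = 8
— Point2 —
0..8  payload_len  (8B, 8-aligned)
8..12  checksum  (4B, 4-aligned)
12..38  magic  (26B, 2-aligned)
38..40  port  (2B, 2-aligned)
40..42  window  (2B, 2-aligned)
42..44  version  (2B, 2-aligned)
44..45  seq  (1B, 1-aligned)
45..46  dst  (1B, 1-aligned)
46..48  -- tail padding (2B)
sizeof = 48, alignof = 8
56 − 48 = 8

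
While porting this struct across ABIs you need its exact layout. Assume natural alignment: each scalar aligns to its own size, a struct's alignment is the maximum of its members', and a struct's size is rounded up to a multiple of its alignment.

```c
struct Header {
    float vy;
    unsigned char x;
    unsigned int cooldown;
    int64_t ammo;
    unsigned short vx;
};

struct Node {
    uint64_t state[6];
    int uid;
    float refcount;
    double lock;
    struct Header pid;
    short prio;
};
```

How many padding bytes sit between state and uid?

0

Header: 0..4  vy  (4B, 4-aligned); 4..5  x  (1B, 1-aligned); 5..8  -- padding (3B); 8..12  cooldown  (4B, 4-aligned); 12..16  -- padding (4B); 16..24  ammo  (8B, 8-aligned); 24..26  vx  (2B, 2-aligned); 26..32  -- tail padding (6B); sizeof = 32, alignof = 8
0..48  state  (48B, 8-aligned)
48..52  uid  (4B, 4-aligned)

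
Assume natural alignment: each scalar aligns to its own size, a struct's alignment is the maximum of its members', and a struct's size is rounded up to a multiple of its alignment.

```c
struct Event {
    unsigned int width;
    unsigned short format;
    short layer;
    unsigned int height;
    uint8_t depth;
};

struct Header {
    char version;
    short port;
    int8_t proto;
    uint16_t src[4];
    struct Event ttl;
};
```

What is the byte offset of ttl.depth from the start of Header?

Event: 0..4  width  (4B, 4-aligned); 4..6  format  (2B, 2-aligned); 6..8  layer  (2B, 2-aligned); 8..12  height  (4B, 4-aligned); 12..13  depth  (1B, 1-aligned); 13..16  -- tail padding (3B); sizeof = 16, alignof = 4
0..1  version  (1B, 1-aligned)
1..2  -- padding (1B)
2..4  port  (2B, 2-aligned)
4..5  proto  (1B, 1-aligned)
5..6  -- padding (1B)
6..14  src  (8B, 2-aligned)
14..16  -- padding (2B)
16..32  ttl  (16B, 4-aligned)
within Event: depth at 12
16 + 12 = 28

28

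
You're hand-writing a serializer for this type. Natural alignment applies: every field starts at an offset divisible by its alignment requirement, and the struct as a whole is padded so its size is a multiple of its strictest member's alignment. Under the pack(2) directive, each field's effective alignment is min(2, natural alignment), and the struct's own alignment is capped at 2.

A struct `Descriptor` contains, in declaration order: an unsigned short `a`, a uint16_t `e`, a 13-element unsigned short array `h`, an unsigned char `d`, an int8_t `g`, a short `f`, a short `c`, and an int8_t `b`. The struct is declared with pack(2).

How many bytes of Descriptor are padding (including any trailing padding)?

a at 0 (size 2, align 2) → ends 2
e at 2 (size 2, align 2) → ends 4
h at 4 (size 26, align 2) → ends 30
d at 30 (size 1, align 1) → ends 31
g at 31 (size 1, align 1) → ends 32
f at 32 (size 2, align 2) → ends 34
c at 34 (size 2, align 2) → ends 36
b at 36 (size 1, align 1) → ends 37
tail pad 1 to reach multiple of 2
total 38 bytes, alignment 2
data bytes 37, size 38 → padding 1

1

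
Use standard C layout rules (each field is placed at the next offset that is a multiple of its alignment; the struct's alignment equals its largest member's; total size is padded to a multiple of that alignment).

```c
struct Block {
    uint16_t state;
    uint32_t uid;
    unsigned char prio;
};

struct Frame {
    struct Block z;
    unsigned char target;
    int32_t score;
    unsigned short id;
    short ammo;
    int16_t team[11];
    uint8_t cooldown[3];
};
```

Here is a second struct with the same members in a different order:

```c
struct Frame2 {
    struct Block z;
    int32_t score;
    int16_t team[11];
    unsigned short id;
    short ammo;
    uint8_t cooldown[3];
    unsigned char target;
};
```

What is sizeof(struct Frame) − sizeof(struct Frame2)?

4

Block: 0..2  state  (2B, 2-aligned); 2..4  -- padding (2B); 4..8  uid  (4B, 4-aligned); 8..9  prio  (1B, 1-aligned); 9..12  -- tail padding (3B); sizeof = 12, alignof = 4
0..12  z  (12B, 4-aligned)
12..13  target  (1B, 1-aligned)
13..16  -- padding (3B)
16..20  score  (4B, 4-aligned)
20..22  id  (2B, 2-aligned)
22..24  ammo  (2B, 2-aligned)
24..46  team  (22B, 2-aligned)
46..49  cooldown  (3B, 1-aligned)
49..52  -- tail padding (3B)
sizeof = 52, alignof = 4
— Frame2 —
0..12  z  (12B, 4-aligned)
12..16  score  (4B, 4-aligned)
16..38  team  (22B, 2-aligned)
38..40  id  (2B, 2-aligned)
40..42  ammo  (2B, 2-aligned)
42..45  cooldown  (3B, 1-aligned)
45..46  target  (1B, 1-aligned)
46..48  -- tail padding (2B)
sizeof = 48, alignof = 4
52 − 48 = 4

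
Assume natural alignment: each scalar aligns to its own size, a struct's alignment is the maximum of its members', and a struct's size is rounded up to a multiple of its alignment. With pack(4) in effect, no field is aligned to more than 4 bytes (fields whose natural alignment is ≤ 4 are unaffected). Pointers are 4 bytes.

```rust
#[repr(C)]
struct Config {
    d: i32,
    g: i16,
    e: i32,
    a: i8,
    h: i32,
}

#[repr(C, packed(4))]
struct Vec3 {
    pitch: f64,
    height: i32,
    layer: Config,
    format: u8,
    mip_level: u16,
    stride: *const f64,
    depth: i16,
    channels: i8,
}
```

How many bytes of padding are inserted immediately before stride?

Config: 0..4  d  (4B, 4-aligned); 4..6  g  (2B, 2-aligned); 6..8  -- padding (2B); 8..12  e  (4B, 4-aligned); 12..13  a  (1B, 1-aligned); 13..16  -- padding (3B); 16..20  h  (4B, 4-aligned); sizeof = 20, alignof = 4
0..8  pitch  (8B, 4-aligned)
8..12  height  (4B, 4-aligned)
12..32  layer  (20B, 4-aligned)
32..33  format  (1B, 1-aligned)
33..34  -- padding (1B)
34..36  mip_level  (2B, 2-aligned)
36..40  stride  (4B, 4-aligned)

0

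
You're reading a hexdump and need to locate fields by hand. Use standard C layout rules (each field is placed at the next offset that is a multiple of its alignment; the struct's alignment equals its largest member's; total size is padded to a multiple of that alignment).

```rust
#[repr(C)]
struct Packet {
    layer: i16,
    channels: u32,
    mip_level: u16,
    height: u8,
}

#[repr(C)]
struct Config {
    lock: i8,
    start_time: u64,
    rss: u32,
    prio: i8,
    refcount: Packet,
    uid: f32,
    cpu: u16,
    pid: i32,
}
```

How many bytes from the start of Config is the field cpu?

40

Packet: layer at 0 (size 2, align 2) → ends 2; pad 2 to align 4 for channels; channels at 4 (size 4, align 4) → ends 8; mip_level at 8 (size 2, align 2) → ends 10; height at 10 (size 1, align 1) → ends 11; tail pad 1 to reach multiple of 4; total 12 bytes, alignment 4
lock at 0 (size 1, align 1) → ends 1
pad 7 to align 8 for start_time
start_time at 8 (size 8, align 8) → ends 16
rss at 16 (size 4, align 4) → ends 20
prio at 20 (size 1, align 1) → ends 21
pad 3 to align 4 for refcount
refcount at 24 (size 12, align 4) → ends 36
uid at 36 (size 4, align 4) → ends 40
cpu at 40 (size 2, align 2) → ends 42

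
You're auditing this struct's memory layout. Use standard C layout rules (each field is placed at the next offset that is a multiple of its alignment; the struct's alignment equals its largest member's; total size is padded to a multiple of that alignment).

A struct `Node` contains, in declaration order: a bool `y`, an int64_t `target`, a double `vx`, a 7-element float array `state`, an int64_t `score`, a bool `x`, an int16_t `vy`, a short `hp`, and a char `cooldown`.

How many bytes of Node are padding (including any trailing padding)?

13

@0: y [1B, align 1] → 1
+7 pad (align 8)
@8: target [8B, align 8] → 16
@16: vx [8B, align 8] → 24
@24: state [28B, align 4] → 52
+4 pad (align 8)
@56: score [8B, align 8] → 64
@64: x [1B, align 1] → 65
+1 pad (align 2)
@66: vy [2B, align 2] → 68
@68: hp [2B, align 2] → 70
@70: cooldown [1B, align 1] → 71
+1 tail pad (align 8)
size 72, align 8
data bytes 59, size 72 → padding 13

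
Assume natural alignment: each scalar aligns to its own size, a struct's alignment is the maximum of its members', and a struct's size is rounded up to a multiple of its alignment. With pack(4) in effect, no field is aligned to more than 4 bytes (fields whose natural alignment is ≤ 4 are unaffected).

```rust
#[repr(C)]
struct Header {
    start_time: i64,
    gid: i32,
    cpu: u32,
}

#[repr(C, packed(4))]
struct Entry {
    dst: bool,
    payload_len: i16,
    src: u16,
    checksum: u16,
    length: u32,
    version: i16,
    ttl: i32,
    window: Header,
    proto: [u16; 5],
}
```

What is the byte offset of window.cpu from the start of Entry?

32

Header: @0: start_time [8B, align 8] → 8; @8: gid [4B, align 4] → 12; @12: cpu [4B, align 4] → 16; size 16, align 8
@0: dst [1B, align 1] → 1
+1 pad (align 2)
@2: payload_len [2B, align 2] → 4
@4: src [2B, align 2] → 6
@6: checksum [2B, align 2] → 8
@8: length [4B, align 4] → 12
@12: version [2B, align 2] → 14
+2 pad (align 4)
@16: ttl [4B, align 4] → 20
@20: window [16B, align 4] → 36
within Header: cpu at 12
20 + 12 = 32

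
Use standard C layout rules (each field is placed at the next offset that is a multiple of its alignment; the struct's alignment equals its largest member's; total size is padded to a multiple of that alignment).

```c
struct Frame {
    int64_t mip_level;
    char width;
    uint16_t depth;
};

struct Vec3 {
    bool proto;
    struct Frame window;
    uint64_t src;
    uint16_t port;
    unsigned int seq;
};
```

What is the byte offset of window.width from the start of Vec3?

16

Frame: 0..8  mip_level  (8B, 8-aligned); 8..9  width  (1B, 1-aligned); 9..10  -- padding (1B); 10..12  depth  (2B, 2-aligned); 12..16  -- tail padding (4B); sizeof = 16, alignof = 8
0..1  proto  (1B, 1-aligned)
1..8  -- padding (7B)
8..24  window  (16B, 8-aligned)
within Frame: width at 8
8 + 8 = 16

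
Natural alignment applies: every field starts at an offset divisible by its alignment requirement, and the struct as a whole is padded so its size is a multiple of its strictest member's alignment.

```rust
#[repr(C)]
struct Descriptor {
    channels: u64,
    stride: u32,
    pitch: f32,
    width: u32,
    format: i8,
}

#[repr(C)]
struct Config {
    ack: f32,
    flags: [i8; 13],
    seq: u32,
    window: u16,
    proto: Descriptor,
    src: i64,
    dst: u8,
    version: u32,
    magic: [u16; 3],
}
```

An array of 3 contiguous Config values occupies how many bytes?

240

Descriptor: @0: channels [8B, align 8] → 8; @8: stride [4B, align 4] → 12; @12: pitch [4B, align 4] → 16; @16: width [4B, align 4] → 20; @20: format [1B, align 1] → 21; +3 tail pad (align 8); size 24, align 8
@0: ack [4B, align 4] → 4
@4: flags [13B, align 1] → 17
+3 pad (align 4)
@20: seq [4B, align 4] → 24
@24: window [2B, align 2] → 26
+6 pad (align 8)
@32: proto [24B, align 8] → 56
@56: src [8B, align 8] → 64
@64: dst [1B, align 1] → 65
+3 pad (align 4)
@68: version [4B, align 4] → 72
@72: magic [6B, align 2] → 78
+2 tail pad (align 8)
size 80, align 8
array of 3: 3 × 80 = 240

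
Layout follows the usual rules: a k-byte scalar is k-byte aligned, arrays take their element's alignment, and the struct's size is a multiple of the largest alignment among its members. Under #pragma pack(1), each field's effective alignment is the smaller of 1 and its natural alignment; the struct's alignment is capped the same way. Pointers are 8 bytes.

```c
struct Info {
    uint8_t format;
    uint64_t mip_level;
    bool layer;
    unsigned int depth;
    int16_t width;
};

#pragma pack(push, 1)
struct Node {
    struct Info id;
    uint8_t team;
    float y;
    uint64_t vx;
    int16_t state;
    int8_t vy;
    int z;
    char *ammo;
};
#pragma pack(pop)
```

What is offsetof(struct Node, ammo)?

52

Info: format at 0 (size 1, align 1) → ends 1; pad 7 to align 8 for mip_level; mip_level at 8 (size 8, align 8) → ends 16; layer at 16 (size 1, align 1) → ends 17; pad 3 to align 4 for depth; depth at 20 (size 4, align 4) → ends 24; width at 24 (size 2, align 2) → ends 26; tail pad 6 to reach multiple of 8; total 32 bytes, alignment 8
id at 0 (size 32, align 1) → ends 32
team at 32 (size 1, align 1) → ends 33
y at 33 (size 4, align 1) → ends 37
vx at 37 (size 8, align 1) → ends 45
state at 45 (size 2, align 1) → ends 47
vy at 47 (size 1, align 1) → ends 48
z at 48 (size 4, align 1) → ends 52
ammo at 52 (size 8, align 1) → ends 60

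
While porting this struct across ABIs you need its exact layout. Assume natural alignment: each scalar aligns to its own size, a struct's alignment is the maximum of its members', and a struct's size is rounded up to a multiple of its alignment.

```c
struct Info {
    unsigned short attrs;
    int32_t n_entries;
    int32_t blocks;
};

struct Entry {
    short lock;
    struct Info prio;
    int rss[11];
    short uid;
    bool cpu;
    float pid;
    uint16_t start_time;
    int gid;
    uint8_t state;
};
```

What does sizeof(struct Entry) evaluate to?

Info: attrs at 0 (size 2, align 2) → ends 2; pad 2 to align 4 for n_entries; n_entries at 4 (size 4, align 4) → ends 8; blocks at 8 (size 4, align 4) → ends 12; total 12 bytes, alignment 4
lock at 0 (size 2, align 2) → ends 2
pad 2 to align 4 for prio
prio at 4 (size 12, align 4) → ends 16
rss at 16 (size 44, align 4) → ends 60
uid at 60 (size 2, align 2) → ends 62
cpu at 62 (size 1, align 1) → ends 63
pad 1 to align 4 for pid
pid at 64 (size 4, align 4) → ends 68
start_time at 68 (size 2, align 2) → ends 70
pad 2 to align 4 for gid
gid at 72 (size 4, align 4) → ends 76
state at 76 (size 1, align 1) → ends 77
tail pad 3 to reach multiple of 4
total 80 bytes, alignment 4

80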